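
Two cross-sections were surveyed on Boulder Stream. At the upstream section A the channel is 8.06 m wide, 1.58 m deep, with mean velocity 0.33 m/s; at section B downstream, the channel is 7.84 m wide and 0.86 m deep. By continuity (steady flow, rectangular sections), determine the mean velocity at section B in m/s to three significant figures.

Q = A₁V₁ = (8.06×1.58) × 0.33 = 4.202 m³/s
A₂ = 7.84 × 0.86 = 6.742 m²
V₂ = Q/A₂ = 4.202/6.742 = 0.6233 m/s

0.623 m/s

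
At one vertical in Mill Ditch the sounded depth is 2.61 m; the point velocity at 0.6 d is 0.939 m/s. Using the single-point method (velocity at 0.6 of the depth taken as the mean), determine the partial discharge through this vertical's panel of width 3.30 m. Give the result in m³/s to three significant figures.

v̄ = v₀.₆ = 0.939 m/s
q = v̄ × d × w = 0.9390 × 2.61 × 3.30 = 8.088 m³/s

8.09 m³/s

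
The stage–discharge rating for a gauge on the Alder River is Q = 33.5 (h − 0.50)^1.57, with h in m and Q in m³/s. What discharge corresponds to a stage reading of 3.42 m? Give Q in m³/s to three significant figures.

Q = 33.5 × (3.42 − 0.50)^1.57 = 33.5 × 2.92^1.57 = 180.2 m³/s

180 m³/s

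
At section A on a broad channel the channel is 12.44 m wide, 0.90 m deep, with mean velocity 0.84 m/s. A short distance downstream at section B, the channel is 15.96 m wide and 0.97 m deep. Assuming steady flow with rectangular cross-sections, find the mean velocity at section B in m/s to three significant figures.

Q = A₁V₁ = (12.44×0.90) × 0.84 = 9.405 m³/s
A₂ = 15.96 × 0.97 = 15.48 m²
V₂ = Q/A₂ = 9.405/15.48 = 0.6075 m/s

0.607 m/s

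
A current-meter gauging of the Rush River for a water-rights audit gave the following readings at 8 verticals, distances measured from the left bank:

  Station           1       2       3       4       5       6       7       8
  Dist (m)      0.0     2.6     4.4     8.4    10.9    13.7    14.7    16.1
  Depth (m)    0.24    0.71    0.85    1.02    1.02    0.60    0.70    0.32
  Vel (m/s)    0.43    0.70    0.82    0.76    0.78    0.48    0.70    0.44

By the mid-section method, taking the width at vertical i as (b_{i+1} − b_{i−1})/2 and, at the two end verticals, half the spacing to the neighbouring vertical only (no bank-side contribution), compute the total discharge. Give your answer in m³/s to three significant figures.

w_1 = (2.6 − 0.0)/2 = 1.3 m; q_1 = 0.43 × 0.24 × 1.3 = 0.1342 m³/s
w_2 = (4.4 − 0.0)/2 = 2.2 m; q_2 = 0.70 × 0.71 × 2.2 = 1.093 m³/s
w_3 = (8.4 − 2.6)/2 = 2.9 m; q_3 = 0.82 × 0.85 × 2.9 = 2.021 m³/s
w_4 = (10.9 − 4.4)/2 = 3.25 m; q_4 = 0.76 × 1.02 × 3.25 = 2.519 m³/s
w_5 = (13.7 − 8.4)/2 = 2.65 m; q_5 = 0.78 × 1.02 × 2.65 = 2.108 m³/s
w_6 = (14.7 − 10.9)/2 = 1.9 m; q_6 = 0.48 × 0.60 × 1.9 = 0.5472 m³/s
w_7 = (16.1 − 13.7)/2 = 1.2 m; q_7 = 0.70 × 0.70 × 1.2 = 0.5880 m³/s
w_8 = (16.1 − 14.7)/2 = 0.7 m; q_8 = 0.44 × 0.32 × 0.7 = 0.09856 m³/s
Q = Σ qᵢ = 9.110 m³/s

9.11 m³/s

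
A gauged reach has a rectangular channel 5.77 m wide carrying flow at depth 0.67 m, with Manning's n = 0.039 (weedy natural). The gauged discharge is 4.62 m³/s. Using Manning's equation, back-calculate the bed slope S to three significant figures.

A = b·y = 5.77 × 0.67 = 3.866 m²
P = b + 2y = 5.77 + 2×0.67 = 7.110 m
R = A/P = 3.866/7.110 = 0.5437 m
S = (Q·n / (1·A·R^(2/3)))² = (4.62×0.039 / (1×3.866×0.6662))² = 0.004895

0.00489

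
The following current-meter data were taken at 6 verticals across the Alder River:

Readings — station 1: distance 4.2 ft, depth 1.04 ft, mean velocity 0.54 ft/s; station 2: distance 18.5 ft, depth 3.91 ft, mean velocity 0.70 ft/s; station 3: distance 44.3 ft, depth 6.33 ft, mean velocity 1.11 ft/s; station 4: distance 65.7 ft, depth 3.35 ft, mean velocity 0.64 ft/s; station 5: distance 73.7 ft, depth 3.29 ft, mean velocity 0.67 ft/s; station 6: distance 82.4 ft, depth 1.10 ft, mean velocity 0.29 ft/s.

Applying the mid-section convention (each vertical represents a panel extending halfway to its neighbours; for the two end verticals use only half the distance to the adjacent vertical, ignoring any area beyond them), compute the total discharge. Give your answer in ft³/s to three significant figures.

w_1 = (18.5 − 4.2)/2 = 7.15 ft; q_1 = 0.54 × 1.04 × 7.15 = 4.015 ft³/s
w_2 = (44.3 − 4.2)/2 = 20.05 ft; q_2 = 0.70 × 3.91 × 20.05 = 54.88 ft³/s
w_3 = (65.7 − 18.5)/2 = 23.6 ft; q_3 = 1.11 × 6.33 × 23.6 = 165.8 ft³/s
w_4 = (73.7 − 44.3)/2 = 14.7 ft; q_4 = 0.64 × 3.35 × 14.7 = 31.52 ft³/s
w_5 = (82.4 − 65.7)/2 = 8.35 ft; q_5 = 0.67 × 3.29 × 8.35 = 18.41 ft³/s
w_6 = (82.4 − 73.7)/2 = 4.35 ft; q_6 = 0.29 × 1.10 × 4.35 = 1.388 ft³/s
Q = Σ qᵢ = 276.0 ft³/s

276 ft³/s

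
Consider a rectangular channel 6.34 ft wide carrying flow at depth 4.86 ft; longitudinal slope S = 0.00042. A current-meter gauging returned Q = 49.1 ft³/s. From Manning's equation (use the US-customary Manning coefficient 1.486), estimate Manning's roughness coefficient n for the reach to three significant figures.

A = b·y = 6.34 × 4.86 = 30.81 ft²
P = b + 2y = 6.34 + 2×4.86 = 16.06 ft
R = A/P = 30.81/16.06 = 1.919 ft
n = (1.486/Q)·A·R^(2/3)·S^(1/2) = (1.486/49.1) × 30.81 × 1.544 × 0.02049 = 0.02951

0.0295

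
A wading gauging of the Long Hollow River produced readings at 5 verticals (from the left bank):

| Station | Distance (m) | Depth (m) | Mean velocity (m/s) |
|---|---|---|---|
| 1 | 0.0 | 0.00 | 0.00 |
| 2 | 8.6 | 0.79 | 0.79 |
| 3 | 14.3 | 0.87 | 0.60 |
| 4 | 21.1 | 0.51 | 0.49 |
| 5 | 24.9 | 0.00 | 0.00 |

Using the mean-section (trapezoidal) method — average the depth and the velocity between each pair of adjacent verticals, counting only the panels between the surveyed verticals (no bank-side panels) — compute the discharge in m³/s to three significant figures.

Panel 1-2: Δb = 8.6 m, d̄ = (0.00+0.79)/2 = 0.395, v̄ = (0.00+0.79)/2 = 0.395 → q = 8.6×0.395×0.395 = 1.342 m³/s
Panel 2-3: Δb = 5.7 m, d̄ = (0.79+0.87)/2 = 0.83, v̄ = (0.79+0.60)/2 = 0.695 → q = 5.7×0.83×0.695 = 3.288 m³/s
Panel 3-4: Δb = 6.8 m, d̄ = (0.87+0.51)/2 = 0.69, v̄ = (0.60+0.49)/2 = 0.545 → q = 6.8×0.69×0.545 = 2.557 m³/s
Panel 4-5: Δb = 3.8 m, d̄ = (0.51+0.00)/2 = 0.255, v̄ = (0.49+0.00)/2 = 0.245 → q = 3.8×0.255×0.245 = 0.2374 m³/s
Q = Σ q = 7.424 m³/s

7.42 m³/s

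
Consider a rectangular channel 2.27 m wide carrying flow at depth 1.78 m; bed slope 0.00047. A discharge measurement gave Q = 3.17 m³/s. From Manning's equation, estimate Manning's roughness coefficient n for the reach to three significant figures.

A = b·y = 2.27 × 1.78 = 4.041 m²
P = b + 2y = 2.27 + 2×1.78 = 5.830 m
R = A/P = 4.041/5.830 = 0.6931 m
n = (1/Q)·A·R^(2/3)·S^(1/2) = (1/3.17) × 4.041 × 0.7832 × 0.02168 = 0.02164

0.0216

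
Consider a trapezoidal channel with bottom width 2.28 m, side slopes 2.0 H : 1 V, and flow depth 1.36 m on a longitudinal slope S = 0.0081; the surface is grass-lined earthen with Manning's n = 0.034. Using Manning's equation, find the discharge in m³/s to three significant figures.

15.7 m³/s

A = (b + z·y)·y = (2.28 + 2.0×1.36)×1.36 = 6.800 m²
P = b + 2y√(1+z²) = 2.28 + 2×1.36×√(1+2.0²) = 8.362 m
R = A/P = 6.800/8.362 = 0.8132 m
Q = (1/n)·A·R^(2/3)·S^(1/2) = (1/0.034) × 6.800 × 0.8132^(2/3) × 0.0081^(1/2) = 15.68 m³/s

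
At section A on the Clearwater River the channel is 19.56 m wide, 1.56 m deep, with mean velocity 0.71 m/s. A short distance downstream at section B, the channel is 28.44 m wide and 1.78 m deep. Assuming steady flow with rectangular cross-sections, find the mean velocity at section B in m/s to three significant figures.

Q = A₁V₁ = (19.56×1.56) × 0.71 = 21.66 m³/s
A₂ = 28.44 × 1.78 = 50.62 m²
V₂ = Q/A₂ = 21.66/50.62 = 0.4280 m/s

0.428 m/s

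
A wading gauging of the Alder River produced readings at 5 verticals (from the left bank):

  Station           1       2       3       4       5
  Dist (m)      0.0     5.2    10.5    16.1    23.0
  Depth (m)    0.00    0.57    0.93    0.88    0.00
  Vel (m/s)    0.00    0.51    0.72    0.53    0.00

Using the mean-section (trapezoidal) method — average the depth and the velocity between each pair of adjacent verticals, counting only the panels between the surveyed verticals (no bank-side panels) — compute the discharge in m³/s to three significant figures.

6.79 m³/s

Panel 1-2: Δb = 5.2 m, d̄ = (0.00+0.57)/2 = 0.285, v̄ = (0.00+0.51)/2 = 0.255 → q = 5.2×0.285×0.255 = 0.3779 m³/s
Panel 2-3: Δb = 5.3 m, d̄ = (0.57+0.93)/2 = 0.75, v̄ = (0.51+0.72)/2 = 0.615 → q = 5.3×0.75×0.615 = 2.445 m³/s
Panel 3-4: Δb = 5.6 m, d̄ = (0.93+0.88)/2 = 0.905, v̄ = (0.72+0.53)/2 = 0.625 → q = 5.6×0.905×0.625 = 3.168 m³/s
Panel 4-5: Δb = 6.9 m, d̄ = (0.88+0.00)/2 = 0.44, v̄ = (0.53+0.00)/2 = 0.265 → q = 6.9×0.44×0.265 = 0.8045 m³/s
Q = Σ q = 6.795 m³/s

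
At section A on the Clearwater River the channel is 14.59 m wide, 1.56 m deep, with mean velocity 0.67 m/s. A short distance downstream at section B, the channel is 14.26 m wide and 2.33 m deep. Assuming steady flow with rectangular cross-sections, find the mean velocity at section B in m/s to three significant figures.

Q = A₁V₁ = (14.59×1.56) × 0.67 = 15.25 m³/s
A₂ = 14.26 × 2.33 = 33.23 m²
V₂ = Q/A₂ = 15.25/33.23 = 0.4590 m/s

0.459 m/s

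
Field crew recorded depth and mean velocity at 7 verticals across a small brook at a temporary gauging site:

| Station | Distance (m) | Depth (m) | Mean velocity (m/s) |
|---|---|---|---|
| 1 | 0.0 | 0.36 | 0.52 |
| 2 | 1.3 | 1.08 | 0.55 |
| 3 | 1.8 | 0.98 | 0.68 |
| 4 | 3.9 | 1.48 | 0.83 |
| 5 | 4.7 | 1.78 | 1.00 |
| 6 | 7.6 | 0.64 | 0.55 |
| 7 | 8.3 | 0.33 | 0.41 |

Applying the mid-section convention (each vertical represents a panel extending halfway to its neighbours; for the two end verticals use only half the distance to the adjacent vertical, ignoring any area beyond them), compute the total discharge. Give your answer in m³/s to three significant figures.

7.28 m³/s

w_1 = (1.3 − 0.0)/2 = 0.65 m; q_1 = 0.52 × 0.36 × 0.65 = 0.1217 m³/s
w_2 = (1.8 − 0.0)/2 = 0.9 m; q_2 = 0.55 × 1.08 × 0.9 = 0.5346 m³/s
w_3 = (3.9 − 1.3)/2 = 1.3 m; q_3 = 0.68 × 0.98 × 1.3 = 0.8663 m³/s
w_4 = (4.7 − 1.8)/2 = 1.45 m; q_4 = 0.83 × 1.48 × 1.45 = 1.781 m³/s
w_5 = (7.6 − 3.9)/2 = 1.85 m; q_5 = 1.00 × 1.78 × 1.85 = 3.293 m³/s
w_6 = (8.3 − 4.7)/2 = 1.8 m; q_6 = 0.55 × 0.64 × 1.8 = 0.6336 m³/s
w_7 = (8.3 − 7.6)/2 = 0.35 m; q_7 = 0.41 × 0.33 × 0.35 = 0.04736 m³/s
Q = Σ qᵢ = 7.278 m³/s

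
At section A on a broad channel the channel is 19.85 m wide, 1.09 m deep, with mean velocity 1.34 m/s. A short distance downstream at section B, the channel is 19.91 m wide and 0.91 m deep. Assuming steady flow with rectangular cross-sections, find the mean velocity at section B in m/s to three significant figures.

1.60 m/s

Q = A₁V₁ = (19.85×1.09) × 1.34 = 28.99 m³/s
A₂ = 19.91 × 0.91 = 18.12 m²
V₂ = Q/A₂ = 28.99/18.12 = 1.600 m/s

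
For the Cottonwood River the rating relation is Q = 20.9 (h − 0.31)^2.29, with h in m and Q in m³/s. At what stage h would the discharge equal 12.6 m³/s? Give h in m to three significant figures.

1.11 m

h − h₀ = (Q/C)^(1/b) = (12.6/20.9)^(1/2.29) = 0.8017 m
h = 0.31 + 0.8017 = 1.112 m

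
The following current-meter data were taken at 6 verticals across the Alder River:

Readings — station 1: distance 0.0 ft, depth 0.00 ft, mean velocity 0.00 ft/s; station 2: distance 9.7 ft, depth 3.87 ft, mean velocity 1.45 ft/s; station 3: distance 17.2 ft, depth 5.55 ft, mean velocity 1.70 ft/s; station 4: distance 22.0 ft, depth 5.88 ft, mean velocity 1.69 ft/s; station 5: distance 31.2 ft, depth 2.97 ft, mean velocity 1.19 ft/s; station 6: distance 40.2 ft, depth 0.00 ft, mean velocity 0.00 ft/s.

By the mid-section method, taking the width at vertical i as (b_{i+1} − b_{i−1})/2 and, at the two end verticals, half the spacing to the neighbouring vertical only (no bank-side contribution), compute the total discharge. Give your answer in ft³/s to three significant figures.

208 ft³/s

w_2 = (17.2 − 0.0)/2 = 8.6 ft; q_2 = 1.45 × 3.87 × 8.6 = 48.26 ft³/s
w_3 = (22.0 − 9.7)/2 = 6.15 ft; q_3 = 1.70 × 5.55 × 6.15 = 58.03 ft³/s
w_4 = (31.2 − 17.2)/2 = 7 ft; q_4 = 1.69 × 5.88 × 7 = 69.56 ft³/s
w_5 = (40.2 − 22.0)/2 = 9.1 ft; q_5 = 1.19 × 2.97 × 9.1 = 32.16 ft³/s
Stations 1, 6 contribute zero (depth or velocity is 0).
Q = Σ qᵢ = 208.0 ft³/s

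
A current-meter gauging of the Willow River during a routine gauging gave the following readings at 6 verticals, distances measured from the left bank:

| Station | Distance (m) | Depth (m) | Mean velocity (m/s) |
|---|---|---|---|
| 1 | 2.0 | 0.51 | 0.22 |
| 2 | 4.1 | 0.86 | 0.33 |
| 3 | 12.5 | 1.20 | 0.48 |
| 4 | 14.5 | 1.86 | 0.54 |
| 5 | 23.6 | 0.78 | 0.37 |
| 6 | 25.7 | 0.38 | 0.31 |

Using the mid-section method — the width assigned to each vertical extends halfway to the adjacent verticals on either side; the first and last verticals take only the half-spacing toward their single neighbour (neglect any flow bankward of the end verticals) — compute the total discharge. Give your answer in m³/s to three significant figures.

11.9 m³/s

w_1 = (4.1 − 2.0)/2 = 1.05 m; q_1 = 0.22 × 0.51 × 1.05 = 0.1178 m³/s
w_2 = (12.5 − 2.0)/2 = 5.25 m; q_2 = 0.33 × 0.86 × 5.25 = 1.490 m³/s
w_3 = (14.5 − 4.1)/2 = 5.2 m; q_3 = 0.48 × 1.20 × 5.2 = 2.995 m³/s
w_4 = (23.6 − 12.5)/2 = 5.55 m; q_4 = 0.54 × 1.86 × 5.55 = 5.574 m³/s
w_5 = (25.7 − 14.5)/2 = 5.6 m; q_5 = 0.37 × 0.78 × 5.6 = 1.616 m³/s
w_6 = (25.7 − 23.6)/2 = 1.05 m; q_6 = 0.31 × 0.38 × 1.05 = 0.1237 m³/s
Q = Σ qᵢ = 11.92 m³/s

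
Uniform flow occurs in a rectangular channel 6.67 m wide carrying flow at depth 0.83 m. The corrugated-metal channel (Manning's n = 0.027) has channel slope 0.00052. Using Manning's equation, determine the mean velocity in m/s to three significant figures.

A = b·y = 6.67 × 0.83 = 5.536 m²
P = b + 2y = 6.67 + 2×0.83 = 8.330 m
R = A/P = 5.536/8.330 = 0.6646 m
Q = (1/n)·A·R^(2/3)·S^(1/2) = (1/0.027) × 5.536 × 0.6646^(2/3) × 0.00052^(1/2) = 3.561 m³/s
V = Q/A = 3.561/5.536 = 0.6432 m/s

0.643 m/s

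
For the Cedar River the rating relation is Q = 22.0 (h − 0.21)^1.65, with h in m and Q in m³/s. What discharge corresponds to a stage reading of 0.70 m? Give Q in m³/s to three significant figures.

6.78 m³/s

Q = 22.0 × (0.70 − 0.21)^1.65 = 22.0 × 0.49^1.65 = 6.780 m³/s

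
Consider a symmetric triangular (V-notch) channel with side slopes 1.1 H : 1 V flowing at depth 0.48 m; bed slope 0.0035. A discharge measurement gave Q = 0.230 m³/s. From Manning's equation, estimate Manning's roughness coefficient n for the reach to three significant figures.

0.0206

A = z·y² = 1.1×0.48² = 0.2534 m²
P = 2y√(1+z²) = 2×0.48×√(1+1.1²) = 1.427 m
R = A/P = 0.2534/1.427 = 0.1776 m
n = (1/Q)·A·R^(2/3)·S^(1/2) = (1/0.230) × 0.2534 × 0.3159 × 0.05916 = 0.02060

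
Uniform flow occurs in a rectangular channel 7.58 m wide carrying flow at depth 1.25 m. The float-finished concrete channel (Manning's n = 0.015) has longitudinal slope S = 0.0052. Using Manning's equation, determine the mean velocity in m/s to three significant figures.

A = b·y = 7.58 × 1.25 = 9.475 m²
P = b + 2y = 7.58 + 2×1.25 = 10.08 m
R = A/P = 9.475/10.08 = 0.9400 m
Q = (1/n)·A·R^(2/3)·S^(1/2) = (1/0.015) × 9.475 × 0.9400^(2/3) × 0.0052^(1/2) = 43.71 m³/s
V = Q/A = 43.71/9.475 = 4.613 m/s

4.61 m/s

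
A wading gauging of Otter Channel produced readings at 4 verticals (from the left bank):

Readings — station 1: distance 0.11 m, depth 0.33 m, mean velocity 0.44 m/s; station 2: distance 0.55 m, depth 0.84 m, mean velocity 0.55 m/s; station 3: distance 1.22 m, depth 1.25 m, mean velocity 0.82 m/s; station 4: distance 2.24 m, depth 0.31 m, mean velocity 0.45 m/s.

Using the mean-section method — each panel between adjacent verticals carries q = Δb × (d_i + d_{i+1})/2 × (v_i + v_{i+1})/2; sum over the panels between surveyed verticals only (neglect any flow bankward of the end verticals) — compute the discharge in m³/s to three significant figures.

1.11 m³/s

Panel 1-2: Δb = 0.44 m, d̄ = (0.33+0.84)/2 = 0.585, v̄ = (0.44+0.55)/2 = 0.495 → q = 0.44×0.585×0.495 = 0.1274 m³/s
Panel 2-3: Δb = 0.67 m, d̄ = (0.84+1.25)/2 = 1.045, v̄ = (0.55+0.82)/2 = 0.685 → q = 0.67×1.045×0.685 = 0.4796 m³/s
Panel 3-4: Δb = 1.02 m, d̄ = (1.25+0.31)/2 = 0.78, v̄ = (0.82+0.45)/2 = 0.635 → q = 1.02×0.78×0.635 = 0.5052 m³/s
Q = Σ q = 1.112 m³/s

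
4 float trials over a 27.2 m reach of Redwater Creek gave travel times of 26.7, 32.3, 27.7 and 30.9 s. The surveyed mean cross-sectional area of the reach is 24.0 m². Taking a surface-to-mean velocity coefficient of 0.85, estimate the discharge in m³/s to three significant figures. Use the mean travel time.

18.9 m³/s

t̄ = (26.7 + 32.3 + 27.7 + 30.9) / 4 = 29.4 s
v_surface = L / t̄ = 27.2 / 29.4 = 0.9252 m/s
v_mean = 0.85 × 0.9252 = 0.7864 m/s
Q = A × v_mean = 24.0 × 0.7864 = 18.87 m³/s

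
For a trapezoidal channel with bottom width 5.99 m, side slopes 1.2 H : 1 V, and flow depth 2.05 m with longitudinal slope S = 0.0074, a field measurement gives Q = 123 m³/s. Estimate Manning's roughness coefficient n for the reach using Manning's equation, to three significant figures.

A = (b + z·y)·y = (5.99 + 1.2×2.05)×2.05 = 17.32 m²
P = b + 2y√(1+z²) = 5.99 + 2×2.05×√(1+1.2²) = 12.39 m
R = A/P = 17.32/12.39 = 1.398 m
n = (1/Q)·A·R^(2/3)·S^(1/2) = (1/123) × 17.32 × 1.250 × 0.08602 = 0.01514

0.0151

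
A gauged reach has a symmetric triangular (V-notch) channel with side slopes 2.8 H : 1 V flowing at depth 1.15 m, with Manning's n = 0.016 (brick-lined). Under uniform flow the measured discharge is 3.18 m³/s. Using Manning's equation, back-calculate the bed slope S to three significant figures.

A = z·y² = 2.8×1.15² = 3.703 m²
P = 2y√(1+z²) = 2×1.15×√(1+2.8²) = 6.838 m
R = A/P = 3.703/6.838 = 0.5415 m
S = (Q·n / (1·A·R^(2/3)))² = (3.18×0.016 / (1×3.703×0.6644))² = 0.0004277

0.000428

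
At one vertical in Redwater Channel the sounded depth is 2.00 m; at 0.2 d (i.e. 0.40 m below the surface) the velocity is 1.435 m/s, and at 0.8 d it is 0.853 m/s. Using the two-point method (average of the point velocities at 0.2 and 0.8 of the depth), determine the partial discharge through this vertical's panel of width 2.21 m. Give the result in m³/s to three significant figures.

v̄ = (1.435 + 0.853) / 2 = 1.144 m/s
q = v̄ × d × w = 1.144 × 2.00 × 2.21 = 5.056 m³/s

5.06 m³/s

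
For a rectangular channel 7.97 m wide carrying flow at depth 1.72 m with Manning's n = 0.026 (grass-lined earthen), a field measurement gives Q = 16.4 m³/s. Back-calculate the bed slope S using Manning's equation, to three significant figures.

0.000758

A = b·y = 7.97 × 1.72 = 13.71 m²
P = b + 2y = 7.97 + 2×1.72 = 11.41 m
R = A/P = 13.71/11.41 = 1.201 m
S = (Q·n / (1·A·R^(2/3)))² = (16.4×0.026 / (1×13.71×1.130))² = 0.0007575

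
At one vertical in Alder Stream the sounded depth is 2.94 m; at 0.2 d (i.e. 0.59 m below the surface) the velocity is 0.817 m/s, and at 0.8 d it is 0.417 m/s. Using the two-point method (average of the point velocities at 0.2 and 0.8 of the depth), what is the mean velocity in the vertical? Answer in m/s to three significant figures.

v̄ = (0.817 + 0.417) / 2 = 0.6170 m/s

0.617 m/s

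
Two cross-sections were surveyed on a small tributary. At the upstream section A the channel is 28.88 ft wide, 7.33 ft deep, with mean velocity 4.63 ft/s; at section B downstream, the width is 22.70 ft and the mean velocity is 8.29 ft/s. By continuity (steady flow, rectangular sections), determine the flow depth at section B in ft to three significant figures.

Q = A₁V₁ = (28.88×7.33) × 4.63 = 980.1 ft³/s
d₂ = Q/(b₂ V₂) = 980.1/(22.70×8.29) = 5.208 ft

5.21 ft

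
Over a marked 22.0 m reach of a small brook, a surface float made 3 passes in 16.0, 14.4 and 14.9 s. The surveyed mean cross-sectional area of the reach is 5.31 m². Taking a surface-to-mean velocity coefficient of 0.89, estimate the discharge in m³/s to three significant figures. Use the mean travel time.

t̄ = (16.0 + 14.4 + 14.9) / 3 = 15.1 s
v_surface = L / t̄ = 22.0 / 15.1 = 1.457 m/s
v_mean = 0.89 × 1.457 = 1.297 m/s
Q = A × v_mean = 5.31 × 1.297 = 6.885 m³/s

6.89 m³/s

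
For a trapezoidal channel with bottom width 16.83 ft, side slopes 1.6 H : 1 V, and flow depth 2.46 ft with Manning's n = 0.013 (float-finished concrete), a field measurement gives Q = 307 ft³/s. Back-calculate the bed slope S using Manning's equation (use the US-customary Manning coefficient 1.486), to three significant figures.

0.00113

A = (b + z·y)·y = (16.83 + 1.6×2.46)×2.46 = 51.08 ft²
P = b + 2y√(1+z²) = 16.83 + 2×2.46×√(1+1.6²) = 26.11 ft
R = A/P = 51.08/26.11 = 1.956 ft
S = (Q·n / (1.486·A·R^(2/3)))² = (307×0.013 / (1.486×51.08×1.564))² = 0.001130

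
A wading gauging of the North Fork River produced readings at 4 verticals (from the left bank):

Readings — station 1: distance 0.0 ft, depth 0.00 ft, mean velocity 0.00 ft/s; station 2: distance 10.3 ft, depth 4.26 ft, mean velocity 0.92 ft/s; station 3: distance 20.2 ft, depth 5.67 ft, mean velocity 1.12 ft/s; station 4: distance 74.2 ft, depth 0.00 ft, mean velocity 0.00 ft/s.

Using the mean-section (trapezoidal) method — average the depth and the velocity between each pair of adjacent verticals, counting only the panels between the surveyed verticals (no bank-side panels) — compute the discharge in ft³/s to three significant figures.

Panel 1-2: Δb = 10.3 ft, d̄ = (0.00+4.26)/2 = 2.13, v̄ = (0.00+0.92)/2 = 0.46 → q = 10.3×2.13×0.46 = 10.09 ft³/s
Panel 2-3: Δb = 9.9 ft, d̄ = (4.26+5.67)/2 = 4.965, v̄ = (0.92+1.12)/2 = 1.02 → q = 9.9×4.965×1.02 = 50.14 ft³/s
Panel 3-4: Δb = 54 ft, d̄ = (5.67+0.00)/2 = 2.835, v̄ = (1.12+0.00)/2 = 0.56 → q = 54×2.835×0.56 = 85.73 ft³/s
Q = Σ q = 146.0 ft³/s

146 ft³/s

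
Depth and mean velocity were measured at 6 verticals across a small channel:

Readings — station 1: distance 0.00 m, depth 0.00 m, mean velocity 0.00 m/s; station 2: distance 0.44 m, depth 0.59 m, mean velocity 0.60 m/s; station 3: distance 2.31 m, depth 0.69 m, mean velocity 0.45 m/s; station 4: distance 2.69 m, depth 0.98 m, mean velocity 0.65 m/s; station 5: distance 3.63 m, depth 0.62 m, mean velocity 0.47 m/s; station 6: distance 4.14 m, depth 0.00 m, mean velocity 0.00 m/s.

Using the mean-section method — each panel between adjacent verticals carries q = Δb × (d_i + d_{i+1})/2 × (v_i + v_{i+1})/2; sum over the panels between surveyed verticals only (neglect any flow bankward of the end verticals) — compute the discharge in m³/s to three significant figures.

Panel 1-2: Δb = 0.44 m, d̄ = (0.00+0.59)/2 = 0.295, v̄ = (0.00+0.60)/2 = 0.3 → q = 0.44×0.295×0.3 = 0.03894 m³/s
Panel 2-3: Δb = 1.87 m, d̄ = (0.59+0.69)/2 = 0.64, v̄ = (0.60+0.45)/2 = 0.525 → q = 1.87×0.64×0.525 = 0.6283 m³/s
Panel 3-4: Δb = 0.38 m, d̄ = (0.69+0.98)/2 = 0.835, v̄ = (0.45+0.65)/2 = 0.55 → q = 0.38×0.835×0.55 = 0.1745 m³/s
Panel 4-5: Δb = 0.94 m, d̄ = (0.98+0.62)/2 = 0.8, v̄ = (0.65+0.47)/2 = 0.56 → q = 0.94×0.8×0.56 = 0.4211 m³/s
Panel 5-6: Δb = 0.51 m, d̄ = (0.62+0.00)/2 = 0.31, v̄ = (0.47+0.00)/2 = 0.235 → q = 0.51×0.31×0.235 = 0.03715 m³/s
Q = Σ q = 1.300 m³/s

1.30 m³/s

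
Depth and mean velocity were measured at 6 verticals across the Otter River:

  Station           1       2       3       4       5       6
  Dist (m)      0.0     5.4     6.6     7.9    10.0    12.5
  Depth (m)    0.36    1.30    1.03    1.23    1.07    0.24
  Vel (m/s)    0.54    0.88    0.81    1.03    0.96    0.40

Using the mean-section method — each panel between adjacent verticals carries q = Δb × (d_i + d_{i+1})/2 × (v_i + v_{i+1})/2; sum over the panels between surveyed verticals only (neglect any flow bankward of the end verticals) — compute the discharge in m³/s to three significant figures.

9.23 m³/s

Panel 1-2: Δb = 5.4 m, d̄ = (0.36+1.30)/2 = 0.83, v̄ = (0.54+0.88)/2 = 0.71 → q = 5.4×0.83×0.71 = 3.182 m³/s
Panel 2-3: Δb = 1.2 m, d̄ = (1.30+1.03)/2 = 1.165, v̄ = (0.88+0.81)/2 = 0.845 → q = 1.2×1.165×0.845 = 1.181 m³/s
Panel 3-4: Δb = 1.3 m, d̄ = (1.03+1.23)/2 = 1.13, v̄ = (0.81+1.03)/2 = 0.92 → q = 1.3×1.13×0.92 = 1.351 m³/s
Panel 4-5: Δb = 2.1 m, d̄ = (1.23+1.07)/2 = 1.15, v̄ = (1.03+0.96)/2 = 0.995 → q = 2.1×1.15×0.995 = 2.403 m³/s
Panel 5-6: Δb = 2.5 m, d̄ = (1.07+0.24)/2 = 0.655, v̄ = (0.96+0.40)/2 = 0.68 → q = 2.5×0.655×0.68 = 1.114 m³/s
Q = Σ q = 9.231 m³/s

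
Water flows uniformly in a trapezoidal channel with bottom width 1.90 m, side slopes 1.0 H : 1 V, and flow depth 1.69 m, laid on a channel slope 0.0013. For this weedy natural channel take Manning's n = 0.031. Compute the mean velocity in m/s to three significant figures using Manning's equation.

A = (b + z·y)·y = (1.90 + 1.0×1.69)×1.69 = 6.067 m²
P = b + 2y√(1+z²) = 1.90 + 2×1.69×√(1+1.0²) = 6.680 m
R = A/P = 6.067/6.680 = 0.9082 m
Q = (1/n)·A·R^(2/3)·S^(1/2) = (1/0.031) × 6.067 × 0.9082^(2/3) × 0.0013^(1/2) = 6.618 m³/s
V = Q/A = 6.618/6.067 = 1.091 m/s

1.09 m/s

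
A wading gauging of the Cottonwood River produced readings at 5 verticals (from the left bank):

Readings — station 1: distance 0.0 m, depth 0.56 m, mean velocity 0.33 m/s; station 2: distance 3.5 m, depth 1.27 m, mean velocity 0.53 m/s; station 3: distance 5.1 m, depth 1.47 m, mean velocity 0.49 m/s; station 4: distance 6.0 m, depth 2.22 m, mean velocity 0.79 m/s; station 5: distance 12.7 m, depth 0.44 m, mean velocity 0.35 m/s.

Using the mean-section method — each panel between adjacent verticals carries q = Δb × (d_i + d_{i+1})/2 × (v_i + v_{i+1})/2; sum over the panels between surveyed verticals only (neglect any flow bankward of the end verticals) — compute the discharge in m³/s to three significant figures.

8.64 m³/s

Panel 1-2: Δb = 3.5 m, d̄ = (0.56+1.27)/2 = 0.915, v̄ = (0.33+0.53)/2 = 0.43 → q = 3.5×0.915×0.43 = 1.377 m³/s
Panel 2-3: Δb = 1.6 m, d̄ = (1.27+1.47)/2 = 1.37, v̄ = (0.53+0.49)/2 = 0.51 → q = 1.6×1.37×0.51 = 1.118 m³/s
Panel 3-4: Δb = 0.9 m, d̄ = (1.47+2.22)/2 = 1.845, v̄ = (0.49+0.79)/2 = 0.64 → q = 0.9×1.845×0.64 = 1.063 m³/s
Panel 4-5: Δb = 6.7 m, d̄ = (2.22+0.44)/2 = 1.33, v̄ = (0.79+0.35)/2 = 0.57 → q = 6.7×1.33×0.57 = 5.079 m³/s
Q = Σ q = 8.637 m³/s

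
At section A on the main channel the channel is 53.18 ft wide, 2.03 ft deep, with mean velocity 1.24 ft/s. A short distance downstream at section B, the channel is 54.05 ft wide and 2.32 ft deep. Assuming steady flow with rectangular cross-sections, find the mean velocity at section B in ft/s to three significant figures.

Q = A₁V₁ = (53.18×2.03) × 1.24 = 133.9 ft³/s
A₂ = 54.05 × 2.32 = 125.4 ft²
V₂ = Q/A₂ = 133.9/125.4 = 1.068 ft/s

1.07 ft/s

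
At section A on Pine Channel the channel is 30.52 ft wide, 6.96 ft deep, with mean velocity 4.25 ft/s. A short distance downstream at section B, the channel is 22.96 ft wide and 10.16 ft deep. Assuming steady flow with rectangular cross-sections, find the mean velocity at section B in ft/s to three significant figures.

3.87 ft/s

Q = A₁V₁ = (30.52×6.96) × 4.25 = 902.8 ft³/s
A₂ = 22.96 × 10.16 = 233.3 ft²
V₂ = Q/A₂ = 902.8/233.3 = 3.870 ft/s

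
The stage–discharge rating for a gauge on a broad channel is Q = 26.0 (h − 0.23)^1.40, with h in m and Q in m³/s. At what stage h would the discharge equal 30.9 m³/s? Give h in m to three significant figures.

1.36 m

h − h₀ = (Q/C)^(1/b) = (30.9/26.0)^(1/1.40) = 1.131 m
h = 0.23 + 1.131 = 1.361 m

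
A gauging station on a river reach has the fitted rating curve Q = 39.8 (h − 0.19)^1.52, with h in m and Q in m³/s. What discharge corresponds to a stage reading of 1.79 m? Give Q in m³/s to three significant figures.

Q = 39.8 × (1.79 − 0.19)^1.52 = 39.8 × 1.6^1.52 = 81.31 m³/s

81.3 m³/s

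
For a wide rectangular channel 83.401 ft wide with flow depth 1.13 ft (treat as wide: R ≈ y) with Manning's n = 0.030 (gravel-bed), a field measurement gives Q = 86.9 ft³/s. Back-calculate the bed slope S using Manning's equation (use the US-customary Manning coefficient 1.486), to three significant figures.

0.000294

A = b·y = 83.401 × 1.13 = 94.24 ft²
Wide channel: R ≈ y = 1.13 ft
S = (Q·n / (1.486·A·R^(2/3)))² = (86.9×0.030 / (1.486×94.24×1.085))² = 0.0002944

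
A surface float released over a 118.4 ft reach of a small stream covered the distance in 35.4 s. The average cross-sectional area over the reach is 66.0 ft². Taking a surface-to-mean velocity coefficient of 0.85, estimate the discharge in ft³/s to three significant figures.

188 ft³/s

v_surface = L / t̄ = 118.4 / 35.4 = 3.345 ft/s
v_mean = 0.85 × 3.345 = 2.843 ft/s
Q = A × v_mean = 66.0 × 2.843 = 187.6 ft³/s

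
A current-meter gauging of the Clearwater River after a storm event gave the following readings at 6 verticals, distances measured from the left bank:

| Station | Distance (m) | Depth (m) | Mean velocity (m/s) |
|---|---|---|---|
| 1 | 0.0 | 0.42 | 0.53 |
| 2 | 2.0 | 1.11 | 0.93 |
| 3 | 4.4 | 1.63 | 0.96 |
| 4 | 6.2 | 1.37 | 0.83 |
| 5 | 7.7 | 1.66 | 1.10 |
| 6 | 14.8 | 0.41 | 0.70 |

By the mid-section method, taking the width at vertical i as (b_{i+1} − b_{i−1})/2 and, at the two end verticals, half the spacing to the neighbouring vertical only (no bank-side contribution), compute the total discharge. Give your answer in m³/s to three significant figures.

16.5 m³/s

w_1 = (2.0 − 0.0)/2 = 1 m; q_1 = 0.53 × 0.42 × 1 = 0.2226 m³/s
w_2 = (4.4 − 0.0)/2 = 2.2 m; q_2 = 0.93 × 1.11 × 2.2 = 2.271 m³/s
w_3 = (6.2 − 2.0)/2 = 2.1 m; q_3 = 0.96 × 1.63 × 2.1 = 3.286 m³/s
w_4 = (7.7 − 4.4)/2 = 1.65 m; q_4 = 0.83 × 1.37 × 1.65 = 1.876 m³/s
w_5 = (14.8 − 6.2)/2 = 4.3 m; q_5 = 1.10 × 1.66 × 4.3 = 7.852 m³/s
w_6 = (14.8 − 7.7)/2 = 3.55 m; q_6 = 0.70 × 0.41 × 3.55 = 1.019 m³/s
Q = Σ qᵢ = 16.53 m³/s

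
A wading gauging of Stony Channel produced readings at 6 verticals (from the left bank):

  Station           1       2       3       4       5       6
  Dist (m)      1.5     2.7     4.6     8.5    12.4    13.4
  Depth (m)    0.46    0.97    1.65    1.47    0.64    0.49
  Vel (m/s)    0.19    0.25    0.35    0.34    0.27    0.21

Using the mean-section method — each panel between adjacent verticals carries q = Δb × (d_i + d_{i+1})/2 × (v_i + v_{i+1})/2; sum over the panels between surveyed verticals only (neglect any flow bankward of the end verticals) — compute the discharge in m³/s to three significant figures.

4.42 m³/s

Panel 1-2: Δb = 1.2 m, d̄ = (0.46+0.97)/2 = 0.715, v̄ = (0.19+0.25)/2 = 0.22 → q = 1.2×0.715×0.22 = 0.1888 m³/s
Panel 2-3: Δb = 1.9 m, d̄ = (0.97+1.65)/2 = 1.31, v̄ = (0.25+0.35)/2 = 0.3 → q = 1.9×1.31×0.3 = 0.7467 m³/s
Panel 3-4: Δb = 3.9 m, d̄ = (1.65+1.47)/2 = 1.56, v̄ = (0.35+0.34)/2 = 0.345 → q = 3.9×1.56×0.345 = 2.099 m³/s
Panel 4-5: Δb = 3.9 m, d̄ = (1.47+0.64)/2 = 1.055, v̄ = (0.34+0.27)/2 = 0.305 → q = 3.9×1.055×0.305 = 1.255 m³/s
Panel 5-6: Δb = 1 m, d̄ = (0.64+0.49)/2 = 0.565, v̄ = (0.27+0.21)/2 = 0.24 → q = 1×0.565×0.24 = 0.1356 m³/s
Q = Σ q = 4.425 m³/s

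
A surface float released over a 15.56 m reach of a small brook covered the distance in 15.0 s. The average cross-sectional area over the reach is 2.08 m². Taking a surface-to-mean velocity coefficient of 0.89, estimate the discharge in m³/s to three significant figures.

v_surface = L / t̄ = 15.56 / 15 = 1.037 m/s
v_mean = 0.89 × 1.037 = 0.9232 m/s
Q = A × v_mean = 2.08 × 0.9232 = 1.920 m³/s

1.92 m³/s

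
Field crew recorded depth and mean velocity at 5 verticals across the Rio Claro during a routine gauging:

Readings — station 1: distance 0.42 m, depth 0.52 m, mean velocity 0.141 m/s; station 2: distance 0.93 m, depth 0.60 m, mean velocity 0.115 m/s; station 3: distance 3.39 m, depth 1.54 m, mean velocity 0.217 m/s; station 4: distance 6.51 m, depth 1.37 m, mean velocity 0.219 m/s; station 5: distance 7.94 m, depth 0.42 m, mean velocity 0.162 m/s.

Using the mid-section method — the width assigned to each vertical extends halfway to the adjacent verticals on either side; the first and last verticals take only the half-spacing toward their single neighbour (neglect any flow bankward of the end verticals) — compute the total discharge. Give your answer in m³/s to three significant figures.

w_1 = (0.93 − 0.42)/2 = 0.255 m; q_1 = 0.141 × 0.52 × 0.255 = 0.01870 m³/s
w_2 = (3.39 − 0.42)/2 = 1.485 m; q_2 = 0.115 × 0.60 × 1.485 = 0.1025 m³/s
w_3 = (6.51 − 0.93)/2 = 2.79 m; q_3 = 0.217 × 1.54 × 2.79 = 0.9324 m³/s
w_4 = (7.94 − 3.39)/2 = 2.275 m; q_4 = 0.219 × 1.37 × 2.275 = 0.6826 m³/s
w_5 = (7.94 − 6.51)/2 = 0.715 m; q_5 = 0.162 × 0.42 × 0.715 = 0.04865 m³/s
Q = Σ qᵢ = 1.785 m³/s

1.78 m³/s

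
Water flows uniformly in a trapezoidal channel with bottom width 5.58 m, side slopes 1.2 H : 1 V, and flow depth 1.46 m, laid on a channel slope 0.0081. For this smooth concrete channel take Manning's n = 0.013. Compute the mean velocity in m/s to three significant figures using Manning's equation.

7.18 m/s

A = (b + z·y)·y = (5.58 + 1.2×1.46)×1.46 = 10.70 m²
P = b + 2y√(1+z²) = 5.58 + 2×1.46×√(1+1.2²) = 10.14 m
R = A/P = 10.70/10.14 = 1.056 m
Q = (1/n)·A·R^(2/3)·S^(1/2) = (1/0.013) × 10.70 × 1.056^(2/3) × 0.0081^(1/2) = 76.83 m³/s
V = Q/A = 76.83/10.70 = 7.177 m/s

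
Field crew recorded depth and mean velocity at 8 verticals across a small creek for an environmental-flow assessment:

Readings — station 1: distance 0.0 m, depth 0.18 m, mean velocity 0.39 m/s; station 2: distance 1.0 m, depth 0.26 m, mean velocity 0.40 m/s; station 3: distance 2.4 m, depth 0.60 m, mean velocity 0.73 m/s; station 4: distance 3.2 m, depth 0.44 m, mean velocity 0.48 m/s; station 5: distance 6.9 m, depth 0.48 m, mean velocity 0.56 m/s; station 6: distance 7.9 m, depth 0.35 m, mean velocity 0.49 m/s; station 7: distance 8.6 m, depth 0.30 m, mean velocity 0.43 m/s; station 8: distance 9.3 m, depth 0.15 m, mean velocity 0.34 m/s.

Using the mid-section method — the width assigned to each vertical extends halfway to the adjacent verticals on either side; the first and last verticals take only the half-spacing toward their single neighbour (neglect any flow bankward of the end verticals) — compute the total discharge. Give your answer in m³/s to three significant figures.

w_1 = (1.0 − 0.0)/2 = 0.5 m; q_1 = 0.39 × 0.18 × 0.5 = 0.03510 m³/s
w_2 = (2.4 − 0.0)/2 = 1.2 m; q_2 = 0.40 × 0.26 × 1.2 = 0.1248 m³/s
w_3 = (3.2 − 1.0)/2 = 1.1 m; q_3 = 0.73 × 0.60 × 1.1 = 0.4818 m³/s
w_4 = (6.9 − 2.4)/2 = 2.25 m; q_4 = 0.48 × 0.44 × 2.25 = 0.4752 m³/s
w_5 = (7.9 − 3.2)/2 = 2.35 m; q_5 = 0.56 × 0.48 × 2.35 = 0.6317 m³/s
w_6 = (8.6 − 6.9)/2 = 0.85 m; q_6 = 0.49 × 0.35 × 0.85 = 0.1458 m³/s
w_7 = (9.3 − 7.9)/2 = 0.7 m; q_7 = 0.43 × 0.30 × 0.7 = 0.09030 m³/s
w_8 = (9.3 − 8.6)/2 = 0.35 m; q_8 = 0.34 × 0.15 × 0.35 = 0.01785 m³/s
Q = Σ qᵢ = 2.003 m³/s

2.00 m³/s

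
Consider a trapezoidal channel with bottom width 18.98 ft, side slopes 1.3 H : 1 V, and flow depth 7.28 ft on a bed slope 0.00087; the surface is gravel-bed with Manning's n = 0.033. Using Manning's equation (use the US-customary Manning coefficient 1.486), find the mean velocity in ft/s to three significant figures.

3.80 ft/s

A = (b + z·y)·y = (18.98 + 1.3×7.28)×7.28 = 207.1 ft²
P = b + 2y√(1+z²) = 18.98 + 2×7.28×√(1+1.3²) = 42.86 ft
R = A/P = 207.1/42.86 = 4.831 ft
Q = (1.486/n)·A·R^(2/3)·S^(1/2) = (1.486/0.033) × 207.1 × 4.831^(2/3) × 0.00087^(1/2) = 786.0 ft³/s
V = Q/A = 786.0/207.1 = 3.796 ft/s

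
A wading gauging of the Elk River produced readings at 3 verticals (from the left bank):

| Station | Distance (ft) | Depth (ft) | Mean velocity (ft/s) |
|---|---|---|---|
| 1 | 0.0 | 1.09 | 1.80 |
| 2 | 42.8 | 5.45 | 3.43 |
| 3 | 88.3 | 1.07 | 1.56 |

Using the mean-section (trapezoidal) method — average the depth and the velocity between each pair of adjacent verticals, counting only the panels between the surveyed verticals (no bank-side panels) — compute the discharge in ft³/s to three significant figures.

736 ft³/s

Panel 1-2: Δb = 42.8 ft, d̄ = (1.09+5.45)/2 = 3.27, v̄ = (1.80+3.43)/2 = 2.615 → q = 42.8×3.27×2.615 = 366.0 ft³/s
Panel 2-3: Δb = 45.5 ft, d̄ = (5.45+1.07)/2 = 3.26, v̄ = (3.43+1.56)/2 = 2.495 → q = 45.5×3.26×2.495 = 370.1 ft³/s
Q = Σ q = 736.1 ft³/s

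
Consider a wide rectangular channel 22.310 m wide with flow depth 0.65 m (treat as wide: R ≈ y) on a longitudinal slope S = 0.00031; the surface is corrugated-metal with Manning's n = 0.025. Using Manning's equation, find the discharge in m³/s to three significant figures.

A = b·y = 22.310 × 0.65 = 14.50 m²
Wide channel: R ≈ y = 0.65 m
Q = (1/n)·A·R^(2/3)·S^(1/2) = (1/0.025) × 14.50 × 0.6500^(2/3) × 0.00031^(1/2) = 7.664 m³/s

7.66 m³/s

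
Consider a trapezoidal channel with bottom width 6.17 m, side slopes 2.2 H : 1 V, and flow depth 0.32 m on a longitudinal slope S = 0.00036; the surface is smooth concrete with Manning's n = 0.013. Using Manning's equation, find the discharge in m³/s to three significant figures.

A = (b + z·y)·y = (6.17 + 2.2×0.32)×0.32 = 2.200 m²
P = b + 2y√(1+z²) = 6.17 + 2×0.32×√(1+2.2²) = 7.717 m
R = A/P = 2.200/7.717 = 0.2851 m
Q = (1/n)·A·R^(2/3)·S^(1/2) = (1/0.013) × 2.200 × 0.2851^(2/3) × 0.00036^(1/2) = 1.391 m³/s

1.39 m³/s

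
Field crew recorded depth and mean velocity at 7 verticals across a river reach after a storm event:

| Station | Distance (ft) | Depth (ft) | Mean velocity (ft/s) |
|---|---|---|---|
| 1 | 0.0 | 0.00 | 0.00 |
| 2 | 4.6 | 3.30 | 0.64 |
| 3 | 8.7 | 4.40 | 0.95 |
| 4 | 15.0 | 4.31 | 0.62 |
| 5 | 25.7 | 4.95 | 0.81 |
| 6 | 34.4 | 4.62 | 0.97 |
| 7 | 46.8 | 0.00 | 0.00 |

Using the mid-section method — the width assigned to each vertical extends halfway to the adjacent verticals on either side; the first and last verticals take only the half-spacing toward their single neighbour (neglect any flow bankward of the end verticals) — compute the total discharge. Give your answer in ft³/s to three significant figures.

w_2 = (8.7 − 0.0)/2 = 4.35 ft; q_2 = 0.64 × 3.30 × 4.35 = 9.187 ft³/s
w_3 = (15.0 − 4.6)/2 = 5.2 ft; q_3 = 0.95 × 4.40 × 5.2 = 21.74 ft³/s
w_4 = (25.7 − 8.7)/2 = 8.5 ft; q_4 = 0.62 × 4.31 × 8.5 = 22.71 ft³/s
w_5 = (34.4 − 15.0)/2 = 9.7 ft; q_5 = 0.81 × 4.95 × 9.7 = 38.89 ft³/s
w_6 = (46.8 − 25.7)/2 = 10.55 ft; q_6 = 0.97 × 4.62 × 10.55 = 47.28 ft³/s
Stations 1, 7 contribute zero (depth or velocity is 0).
Q = Σ qᵢ = 139.8 ft³/s

140 ft³/s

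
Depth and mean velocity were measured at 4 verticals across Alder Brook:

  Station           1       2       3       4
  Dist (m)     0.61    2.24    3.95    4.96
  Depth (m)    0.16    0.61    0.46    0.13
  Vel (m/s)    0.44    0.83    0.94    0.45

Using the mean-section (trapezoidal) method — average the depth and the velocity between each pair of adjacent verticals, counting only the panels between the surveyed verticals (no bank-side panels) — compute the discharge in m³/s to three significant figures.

1.42 m³/s

Panel 1-2: Δb = 1.63 m, d̄ = (0.16+0.61)/2 = 0.385, v̄ = (0.44+0.83)/2 = 0.635 → q = 1.63×0.385×0.635 = 0.3985 m³/s
Panel 2-3: Δb = 1.71 m, d̄ = (0.61+0.46)/2 = 0.535, v̄ = (0.83+0.94)/2 = 0.885 → q = 1.71×0.535×0.885 = 0.8096 m³/s
Panel 3-4: Δb = 1.01 m, d̄ = (0.46+0.13)/2 = 0.295, v̄ = (0.94+0.45)/2 = 0.695 → q = 1.01×0.295×0.695 = 0.2071 m³/s
Q = Σ q = 1.415 m³/s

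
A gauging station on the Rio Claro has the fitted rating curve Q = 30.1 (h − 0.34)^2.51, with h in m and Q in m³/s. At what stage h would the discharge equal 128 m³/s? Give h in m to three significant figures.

2.12 m

h − h₀ = (Q/C)^(1/b) = (128/30.1)^(1/2.51) = 1.780 m
h = 0.34 + 1.780 = 2.120 m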